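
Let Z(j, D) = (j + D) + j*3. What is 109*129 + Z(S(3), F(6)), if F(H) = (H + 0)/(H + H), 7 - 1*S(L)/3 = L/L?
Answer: 28267/2 ≈ 14134.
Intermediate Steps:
S(L) = 18 (S(L) = 21 - 3*L/L = 21 - 3*1 = 21 - 3 = 18)
F(H) = ½ (F(H) = H/((2*H)) = H*(1/(2*H)) = ½)
Z(j, D) = D + 4*j (Z(j, D) = (D + j) + 3*j = D + 4*j)
109*129 + Z(S(3), F(6)) = 109*129 + (½ + 4*18) = 14061 + (½ + 72) = 14061 + 145/2 = 28267/2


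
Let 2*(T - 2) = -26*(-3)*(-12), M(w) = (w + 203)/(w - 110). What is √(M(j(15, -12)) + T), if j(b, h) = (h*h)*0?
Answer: I*√5660930/110 ≈ 21.63*I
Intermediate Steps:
j(b, h) = 0 (j(b, h) = h²*0 = 0)
M(w) = (203 + w)/(-110 + w)
T = -466 (T = 2 + (-26*(-3)*(-12))/2 = 2 + (78*(-12))/2 = 2 + (½)*(-936) = 2 - 468 = -466)
√(M(j(15, -12)) + T) = √((203 + 0)/(-110 + 0) - 466) = √(203/(-110) - 466) = √(-1/110*203 - 466) = √(-203/110 - 466) = √(-51463/110) = I*√5660930/110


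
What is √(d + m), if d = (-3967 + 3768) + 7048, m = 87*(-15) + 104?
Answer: 4*√353 ≈ 75.153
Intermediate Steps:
m = -1201 (m = -1305 + 104 = -1201)
d = 6849 (d = -199 + 7048 = 6849)
√(d + m) = √(6849 - 1201) = √5648 = 4*√353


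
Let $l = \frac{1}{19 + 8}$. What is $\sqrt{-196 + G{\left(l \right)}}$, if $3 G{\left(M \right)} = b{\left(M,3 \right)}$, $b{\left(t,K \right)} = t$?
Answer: $\frac{5 i \sqrt{635}}{9} \approx 14.0 i$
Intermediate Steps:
$l = \frac{1}{27} \approx 0.037037$
$G{\left(M \right)} = \frac{M}{3}$
$\sqrt{-196 + G{\left(l \right)}} = \sqrt{-196 + \frac{1}{3} \cdot \frac{1}{27}} = \sqrt{-196 + \frac{1}{81}} = \sqrt{- \frac{15875}{81}} = \frac{5 i \sqrt{635}}{9}$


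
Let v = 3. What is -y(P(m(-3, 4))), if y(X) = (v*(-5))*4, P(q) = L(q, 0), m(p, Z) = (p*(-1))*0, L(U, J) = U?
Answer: 60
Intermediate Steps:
m(p, Z) = 0 (m(p, Z) = -p*0 = 0)
P(q) = q
y(X) = -60 (y(X) = (3*(-5))*4 = -15*4 = -60)
-y(P(m(-3, 4))) = -1*(-60) = 60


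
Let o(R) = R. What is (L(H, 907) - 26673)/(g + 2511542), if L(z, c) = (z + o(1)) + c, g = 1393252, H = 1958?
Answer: -23807/3904794 ≈ -0.0060969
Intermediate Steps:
L(z, c) = 1 + c + z (L(z, c) = (z + 1) + c = (1 + z) + c = 1 + c + z)
(L(H, 907) - 26673)/(g + 2511542) = ((1 + 907 + 1958) - 26673)/(1393252 + 2511542) = (2866 - 26673)/3904794 = -23807*1/3904794 = -23807/3904794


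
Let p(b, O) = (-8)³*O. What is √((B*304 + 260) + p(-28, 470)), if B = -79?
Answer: 2*I*√66099 ≈ 514.19*I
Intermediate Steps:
p(b, O) = -512*O
√((B*304 + 260) + p(-28, 470)) = √((-79*304 + 260) - 512*470) = √((-24016 + 260) - 240640) = √(-23756 - 240640) = √(-264396) = 2*I*√66099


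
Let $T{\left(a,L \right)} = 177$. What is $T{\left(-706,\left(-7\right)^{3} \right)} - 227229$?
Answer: $-227052$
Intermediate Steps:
$T{\left(-706,\left(-7\right)^{3} \right)} - 227229 = 177 - 227229 = -227052$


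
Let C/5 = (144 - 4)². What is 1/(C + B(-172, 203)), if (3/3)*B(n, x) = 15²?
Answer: 1/98225 ≈ 1.0181e-5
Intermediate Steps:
C = 98000 (C = 5*(144 - 4)² = 5*140² = 5*19600 = 98000)
B(n, x) = 225 (B(n, x) = 15² = 225)
1/(C + B(-172, 203)) = 1/(98000 + 225) = 1/98225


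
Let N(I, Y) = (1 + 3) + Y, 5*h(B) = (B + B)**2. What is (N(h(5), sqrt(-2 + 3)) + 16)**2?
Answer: 441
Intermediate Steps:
h(B) = 4*B**2/5 (h(B) = (B + B)**2/5 = (2*B)**2/5 = (4*B**2)/5 = 4*B**2/5)
N(I, Y) = 4 + Y
(N(h(5), sqrt(-2 + 3)) + 16)**2 = ((4 + sqrt(-2 + 3)) + 16)**2 = ((4 + sqrt(1)) + 16)**2 = ((4 + 1) + 16)**2 = (5 + 16)**2 = 21**2 = 441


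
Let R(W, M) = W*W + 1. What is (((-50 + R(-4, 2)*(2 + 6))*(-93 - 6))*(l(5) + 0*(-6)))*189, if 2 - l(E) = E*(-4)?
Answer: -35401212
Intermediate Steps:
R(W, M) = 1 + W² (R(W, M) = W² + 1 = 1 + W²)
l(E) = 2 + 4*E (l(E) = 2 - E*(-4) = 2 - (-4)*E = 2 + 4*E)
(((-50 + R(-4, 2)*(2 + 6))*(-93 - 6))*(l(5) + 0*(-6)))*189 = (((-50 + (1 + (-4)²)*(2 + 6))*(-93 - 6))*((2 + 4*5) + 0*(-6)))*189 = (((-50 + (1 + 16)*8)*(-99))*((2 + 20) + 0))*189 = (((-50 + 17*8)*(-99))*(22 + 0))*189 = (((-50 + 136)*(-99))*22)*189 = ((86*(-99))*22)*189 = -8514*22*189 = -187308*189 = -35401212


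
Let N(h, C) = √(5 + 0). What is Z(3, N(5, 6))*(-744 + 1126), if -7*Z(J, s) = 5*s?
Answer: -1910*√5/7 ≈ -610.13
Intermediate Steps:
N(h, C) = √5
Z(J, s) = -5*s/7
Z(3, N(5, 6))*(-744 + 1126) = (-5*√5/7)*(-744 + 1126) = -5*√5/7*382 = -1910*√5/7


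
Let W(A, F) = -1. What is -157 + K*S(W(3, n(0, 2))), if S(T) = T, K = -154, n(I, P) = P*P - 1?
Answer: -3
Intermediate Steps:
n(I, P) = -1 + P**2 (n(I, P) = P**2 - 1 = -1 + P**2)
-157 + K*S(W(3, n(0, 2))) = -157 - 154*(-1) = -157 + 154 = -3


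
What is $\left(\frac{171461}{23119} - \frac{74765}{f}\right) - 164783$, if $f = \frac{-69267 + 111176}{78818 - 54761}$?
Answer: $- \frac{201232435306839}{968894171} \approx -2.0769 \cdot 10^{5}$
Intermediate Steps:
$f = \frac{41909}{24057} \approx 1.7421$
$\left(\frac{171461}{23119} - \frac{74765}{f}\right) - 164783 = \left(\frac{171461}{23119} - \frac{74765}{\frac{41909}{24057}}\right) - 164783 = \left(171461 \cdot \frac{1}{23119} - \frac{1798621605}{41909}\right) - 164783 = \left(\frac{171461}{23119} - \frac{1798621605}{41909}\right) - 164783 = - \frac{41575147126946}{968894171} - 164783 = - \frac{201232435306839}{968894171}$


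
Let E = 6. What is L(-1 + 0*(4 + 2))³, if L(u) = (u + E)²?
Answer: 15625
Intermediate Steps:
L(u) = (6 + u)² (L(u) = (u + 6)² = (6 + u)²)
L(-1 + 0*(4 + 2))³ = ((6 + (-1 + 0*(4 + 2)))²)³ = ((6 + (-1 + 0*6))²)³ = ((6 + (-1 + 0))²)³ = ((6 - 1)²)³ = (5²)³ = 25³ = 15625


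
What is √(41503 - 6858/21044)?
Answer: √4594864143514/10522 ≈ 203.72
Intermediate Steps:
√(41503 - 6858/21044) = √(41503 - 6858*1/21044) = √(41503 - 3429/10522) = √(436691137/10522) = √4594864143514/10522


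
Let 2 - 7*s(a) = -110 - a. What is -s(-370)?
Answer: 258/7 ≈ 36.857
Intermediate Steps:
s(a) = 16 + a/7 (s(a) = 2/7 - (-110 - a)/7 = 2/7 + (110/7 + a/7) = 16 + a/7)
-s(-370) = -(16 + (⅐)*(-370)) = -(16 - 370/7) = -1*(-258/7) = 258/7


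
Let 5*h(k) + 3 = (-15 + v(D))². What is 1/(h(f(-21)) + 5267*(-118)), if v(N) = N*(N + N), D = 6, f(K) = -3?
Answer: -5/3104284 ≈ -1.6107e-6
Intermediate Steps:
v(N) = 2*N² (v(N) = N*(2*N) = 2*N²)
h(k) = 3246/5 (h(k) = -⅗ + (-15 + 2*6²)²/5 = -⅗ + (-15 + 2*36)²/5 = -⅗ + (-15 + 72)²/5 = -⅗ + (⅕)*57² = -⅗ + (⅕)*3249 = -⅗ + 3249/5 = 3246/5)
1/(h(f(-21)) + 5267*(-118)) = 1/(3246/5 + 5267*(-118)) = 1/(3246/5 - 621506) = 1/(-3104284/5) = -5/3104284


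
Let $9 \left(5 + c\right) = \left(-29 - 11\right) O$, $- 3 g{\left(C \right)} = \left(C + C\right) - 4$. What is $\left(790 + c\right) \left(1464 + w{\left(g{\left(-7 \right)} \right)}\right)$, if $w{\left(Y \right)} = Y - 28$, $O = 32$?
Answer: $\frac{8341970}{9} \approx 9.2689 \cdot 10^{5}$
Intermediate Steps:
$g{\left(C \right)} = \frac{4}{3} - \frac{2 C}{3}$ ($g{\left(C \right)} = - \frac{\left(C + C\right) - 4}{3} = - \frac{2 C - 4}{3} = - \frac{-4 + 2 C}{3} = \frac{4}{3} - \frac{2 C}{3}$)
$w{\left(Y \right)} = -28 + Y$
$c = - \frac{1325}{9}$ ($c = -5 + \frac{\left(-29 - 11\right) 32}{9} = -5 + \frac{\left(-40\right) 32}{9} = -5 + \frac{1}{9} \left(-1280\right) = -5 - \frac{1280}{9} = - \frac{1325}{9} \approx -147.22$)
$\left(790 + c\right) \left(1464 + w{\left(g{\left(-7 \right)} \right)}\right) = \left(790 - \frac{1325}{9}\right) \left(1464 + \left(-28 + \left(\frac{4}{3} - - \frac{14}{3}\right)\right)\right) = \frac{5785 \left(1464 + \left(-28 + \left(\frac{4}{3} + \frac{14}{3}\right)\right)\right)}{9} = \frac{5785 \left(1464 + \left(-28 + 6\right)\right)}{9} = \frac{5785 \left(1464 - 22\right)}{9} = \frac{5785}{9} \cdot 1442 = \frac{8341970}{9}$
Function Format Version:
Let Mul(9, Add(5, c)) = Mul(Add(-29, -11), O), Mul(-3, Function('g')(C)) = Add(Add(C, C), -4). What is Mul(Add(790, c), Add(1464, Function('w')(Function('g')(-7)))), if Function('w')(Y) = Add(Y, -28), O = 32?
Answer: Rational(8341970, 9) ≈ 9.2689e+5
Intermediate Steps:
Function('g')(C) = Add(Rational(4, 3), Mul(Rational(-2, 3), C)) (Function('g')(C) = Mul(Rational(-1, 3), Add(Add(C, C), -4)) = Mul(Rational(-1, 3), Add(Mul(2, C), -4)) = Mul(Rational(-1, 3), Add(-4, Mul(2, C))) = Add(Rational(4, 3), Mul(Rational(-2, 3), C)))
Function('w')(Y) = Add(-28, Y)
c = Rational(-1325, 9) (c = Add(-5, Mul(Rational(1, 9), Mul(Add(-29, -11), 32))) = Add(-5, Mul(Rational(1, 9), Mul(-40, 32))) = Add(-5, Mul(Rational(1, 9), -1280)) = Add(-5, Rational(-1280, 9)) = Rational(-1325, 9) ≈ -147.22)
Mul(Add(790, c), Add(1464, Function('w')(Function('g')(-7)))) = Mul(Add(790, Rational(-1325, 9)), Add(1464, Add(-28, Add(Rational(4, 3), Mul(Rational(-2, 3), -7))))) = Mul(Rational(5785, 9), Add(1464, Add(-28, Add(Rational(4, 3), Rational(14, 3))))) = Mul(Rational(5785, 9), Add(1464, Add(-28, 6))) = Mul(Rational(5785, 9), Add(1464, -22)) = Mul(Rational(5785, 9), 1442) = Rational(8341970, 9)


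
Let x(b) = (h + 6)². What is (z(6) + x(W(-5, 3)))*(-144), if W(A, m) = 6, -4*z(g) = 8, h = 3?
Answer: -11376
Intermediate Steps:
z(g) = -2 (z(g) = -¼*8 = -2)
x(b) = 81 (x(b) = (3 + 6)² = 9² = 81)
(z(6) + x(W(-5, 3)))*(-144) = (-2 + 81)*(-144) = 79*(-144) = -11376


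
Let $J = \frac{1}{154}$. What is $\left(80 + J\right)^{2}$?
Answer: $\frac{151807041}{23716} \approx 6401.0$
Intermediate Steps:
$J = \frac{1}{154} \approx 0.0064935$
$\left(80 + J\right)^{2} = \left(80 + \frac{1}{154}\right)^{2} = \left(\frac{12321}{154}\right)^{2} = \frac{151807041}{23716}$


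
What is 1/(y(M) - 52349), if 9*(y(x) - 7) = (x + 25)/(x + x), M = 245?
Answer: -49/2564755 ≈ -1.9105e-5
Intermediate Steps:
y(x) = 7 + (25 + x)/(18*x) (y(x) = 7 + ((x + 25)/(x + x))/9 = 7 + ((25 + x)/((2*x)))/9 = 7 + ((25 + x)*(1/(2*x)))/9 = 7 + ((25 + x)/(2*x))/9 = 7 + (25 + x)/(18*x))
1/(y(M) - 52349) = 1/((1/18)*(25 + 127*245)/245 - 52349) = 1/((1/18)*(1/245)*(25 + 31115) - 52349) = 1/((1/18)*(1/245)*31140 - 52349) = 1/(346/49 - 52349) = 1/(-2564755/49) = -49/2564755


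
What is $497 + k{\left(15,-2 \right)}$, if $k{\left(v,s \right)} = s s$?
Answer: $501$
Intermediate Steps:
$k{\left(v,s \right)} = s^{2}$
$497 + k{\left(15,-2 \right)} = 497 + \left(-2\right)^{2} = 497 + 4 = 501$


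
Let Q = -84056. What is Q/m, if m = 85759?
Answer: -84056/85759 ≈ -0.98014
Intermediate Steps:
Q/m = -84056/85759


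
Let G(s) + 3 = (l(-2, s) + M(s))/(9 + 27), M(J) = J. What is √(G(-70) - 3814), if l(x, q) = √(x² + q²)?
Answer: √(-137482 + 2*√1226)/6 ≈ 61.782*I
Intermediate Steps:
l(x, q) = √(q² + x²)
G(s) = -3 + s/36 + √(4 + s²)/36 (G(s) = -3 + (√(s² + (-2)²) + s)/(9 + 27) = -3 + (√(s² + 4) + s)/36 = -3 + (√(4 + s²) + s)*(1/36) = -3 + (s + √(4 + s²))*(1/36) = -3 + (s/36 + √(4 + s²)/36) = -3 + s/36 + √(4 + s²)/36)
√(G(-70) - 3814) = √((-3 + (1/36)*(-70) + √(4 + (-70)²)/36) - 3814) = √((-3 - 35/18 + √(4 + 4900)/36) - 3814) = √((-3 - 35/18 + √4904/36) - 3814) = √((-3 - 35/18 + (2*√1226)/36) - 3814) = √((-3 - 35/18 + √1226/18) - 3814) = √((-89/18 + √1226/18) - 3814) = √(-68741/18 + √1226/18)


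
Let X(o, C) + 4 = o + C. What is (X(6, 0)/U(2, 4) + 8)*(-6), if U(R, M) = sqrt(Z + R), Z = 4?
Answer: -48 - 2*sqrt(6) ≈ -52.899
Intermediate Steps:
U(R, M) = sqrt(4 + R)
X(o, C) = -4 + C + o (X(o, C) = -4 + (o + C) = -4 + (C + o) = -4 + C + o)
(X(6, 0)/U(2, 4) + 8)*(-6) = ((-4 + 0 + 6)/(sqrt(4 + 2)) + 8)*(-6) = (2/(sqrt(6)) + 8)*(-6) = (2*(sqrt(6)/6) + 8)*(-6) = (sqrt(6)/3 + 8)*(-6) = (8 + sqrt(6)/3)*(-6) = -48 - 2*sqrt(6)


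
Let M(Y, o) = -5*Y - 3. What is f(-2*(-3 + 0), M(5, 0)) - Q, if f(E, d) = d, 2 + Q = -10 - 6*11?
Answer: 50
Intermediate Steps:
M(Y, o) = -3 - 5*Y
Q = -78 (Q = -2 + (-10 - 6*11) = -2 + (-10 - 66) = -2 - 76 = -78)
f(-2*(-3 + 0), M(5, 0)) - Q = (-3 - 5*5) - 1*(-78) = (-3 - 25) + 78 = -28 + 78 = 50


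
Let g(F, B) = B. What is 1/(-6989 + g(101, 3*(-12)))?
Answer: -1/7025 ≈ -0.00014235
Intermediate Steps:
1/(-6989 + g(101, 3*(-12))) = 1/(-6989 + 3*(-12)) = 1/(-6989 - 36) = 1/(-7025) = -1/7025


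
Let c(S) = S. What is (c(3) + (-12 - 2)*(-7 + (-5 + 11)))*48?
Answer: 816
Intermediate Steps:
(c(3) + (-12 - 2)*(-7 + (-5 + 11)))*48 = (3 + (-12 - 2)*(-7 + (-5 + 11)))*48 = (3 - 14*(-7 + 6))*48 = (3 - 14*(-1))*48 = (3 + 14)*48 = 17*48 = 816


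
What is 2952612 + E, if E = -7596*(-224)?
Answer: 4654116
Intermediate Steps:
E = 1701504
2952612 + E = 2952612 + 1701504 = 4654116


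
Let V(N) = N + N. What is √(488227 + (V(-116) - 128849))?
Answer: √359146 ≈ 599.29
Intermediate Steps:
V(N) = 2*N
√(488227 + (V(-116) - 128849)) = √(488227 + (2*(-116) - 128849)) = √(488227 + (-232 - 128849)) = √(488227 - 129081) = √359146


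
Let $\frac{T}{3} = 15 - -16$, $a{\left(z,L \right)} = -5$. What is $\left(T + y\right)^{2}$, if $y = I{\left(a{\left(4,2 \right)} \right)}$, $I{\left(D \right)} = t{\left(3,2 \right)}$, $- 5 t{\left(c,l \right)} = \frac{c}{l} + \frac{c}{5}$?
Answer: $\frac{21427641}{2500} \approx 8571.1$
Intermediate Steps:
$t{\left(c,l \right)} = - \frac{c}{25} - \frac{c}{5 l}$ ($t{\left(c,l \right)} = - \frac{\frac{c}{l} + \frac{c}{5}}{5} = - \frac{\frac{c}{5} + \frac{c}{l}}{5} = - \frac{c}{25} - \frac{c}{5 l}$)
$T = 93$ ($T = 3 \left(15 - -16\right) = 3 \left(15 + 16\right) = 3 \cdot 31 = 93$)
$I{\left(D \right)} = - \frac{21}{50}$ ($I{\left(D \right)} = \left(- \frac{1}{25}\right) 3 \cdot \frac{1}{2} \left(5 + 2\right) = \left(- \frac{1}{25}\right) 3 \cdot \frac{1}{2} \cdot 7 = - \frac{21}{50}$)
$y = - \frac{21}{50} \approx -0.42$
$\left(T + y\right)^{2} = \left(93 - \frac{21}{50}\right)^{2} = \left(\frac{4629}{50}\right)^{2} = \frac{21427641}{2500}$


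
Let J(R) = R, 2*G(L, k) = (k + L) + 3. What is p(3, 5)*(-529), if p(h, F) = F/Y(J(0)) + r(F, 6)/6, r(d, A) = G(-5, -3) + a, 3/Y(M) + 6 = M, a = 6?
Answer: 59777/12 ≈ 4981.4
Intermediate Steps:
G(L, k) = 3/2 + L/2 + k/2 (G(L, k) = ((k + L) + 3)/2 = ((L + k) + 3)/2 = (3 + L + k)/2 = 3/2 + L/2 + k/2)
Y(M) = 3/(-6 + M)
r(d, A) = 7/2 (r(d, A) = (3/2 + (½)*(-5) + (½)*(-3)) + 6 = (3/2 - 5/2 - 3/2) + 6 = -5/2 + 6 = 7/2)
p(h, F) = 7/12 - 2*F (p(h, F) = F/((3/(-6 + 0))) + (7/2)/6 = F/((3/(-6))) + (7/2)*(⅙) = F/((3*(-⅙))) + 7/12 = F/(-½) + 7/12 = F*(-2) + 7/12 = -2*F + 7/12 = 7/12 - 2*F)
p(3, 5)*(-529) = (7/12 - 2*5)*(-529) = (7/12 - 10)*(-529) = -113/12*(-529) = 59777/12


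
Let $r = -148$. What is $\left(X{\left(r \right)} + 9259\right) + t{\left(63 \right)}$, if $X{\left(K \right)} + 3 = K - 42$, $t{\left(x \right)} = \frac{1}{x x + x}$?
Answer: $\frac{36554113}{4032} \approx 9066.0$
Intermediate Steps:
$t{\left(x \right)} = \frac{1}{x + x^{2}}$ ($t{\left(x \right)} = \frac{1}{x^{2} + x} = \frac{1}{x + x^{2}}$)
$X{\left(K \right)} = -45 + K$ ($X{\left(K \right)} = -3 + \left(K - 42\right) = -3 + \left(-42 + K\right) = -45 + K$)
$\left(X{\left(r \right)} + 9259\right) + t{\left(63 \right)} = \left(\left(-45 - 148\right) + 9259\right) + \frac{1}{63 \left(1 + 63\right)} = \left(-193 + 9259\right) + \frac{1}{63 \cdot 64} = 9066 + \frac{1}{63} \cdot \frac{1}{64} = 9066 + \frac{1}{4032} = \frac{36554113}{4032}$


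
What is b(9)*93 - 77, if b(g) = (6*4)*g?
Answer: 20011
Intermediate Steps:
b(g) = 24*g
b(9)*93 - 77 = (24*9)*93 - 77 = 216*93 - 77 = 20088 - 77 = 20011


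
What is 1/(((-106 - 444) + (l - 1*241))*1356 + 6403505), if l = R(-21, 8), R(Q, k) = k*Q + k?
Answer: 1/5113949 ≈ 1.9554e-7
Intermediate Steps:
R(Q, k) = k + Q*k (R(Q, k) = Q*k + k = k + Q*k)
l = -160 (l = 8*(1 - 21) = 8*(-20) = -160)
1/(((-106 - 444) + (l - 1*241))*1356 + 6403505) = 1/(((-106 - 444) + (-160 - 1*241))*1356 + 6403505) = 1/((-550 + (-160 - 241))*1356 + 6403505) = 1/((-550 - 401)*1356 + 6403505) = 1/(-951*1356 + 6403505) = 1/(-1289556 + 6403505) = 1/5113949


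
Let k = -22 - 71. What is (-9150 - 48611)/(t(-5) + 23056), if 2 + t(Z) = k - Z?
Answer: -57761/22966 ≈ -2.5151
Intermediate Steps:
k = -93
t(Z) = -95 - Z (t(Z) = -2 + (-93 - Z) = -95 - Z)
(-9150 - 48611)/(t(-5) + 23056) = (-9150 - 48611)/((-95 - 1*(-5)) + 23056) = -57761/((-95 + 5) + 23056) = -57761/(-90 + 23056) = -57761/22966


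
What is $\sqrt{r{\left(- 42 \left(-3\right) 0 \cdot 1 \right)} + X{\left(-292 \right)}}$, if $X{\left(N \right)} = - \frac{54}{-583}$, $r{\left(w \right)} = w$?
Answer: $\frac{3 \sqrt{3498}}{583} \approx 0.30434$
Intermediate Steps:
$X{\left(N \right)} = \frac{54}{583}$ ($X{\left(N \right)} = \left(-54\right) \left(- \frac{1}{583}\right) = \frac{54}{583}$)
$\sqrt{r{\left(- 42 \left(-3\right) 0 \cdot 1 \right)} + X{\left(-292 \right)}} = \sqrt{- 42 \left(-3\right) 0 \cdot 1 + \frac{54}{583}} = \sqrt{- 42 \cdot 0 \cdot 1 + \frac{54}{583}} = \sqrt{\left(-42\right) 0 + \frac{54}{583}} = \sqrt{0 + \frac{54}{583}} = \sqrt{\frac{54}{583}} = \frac{3 \sqrt{3498}}{583}$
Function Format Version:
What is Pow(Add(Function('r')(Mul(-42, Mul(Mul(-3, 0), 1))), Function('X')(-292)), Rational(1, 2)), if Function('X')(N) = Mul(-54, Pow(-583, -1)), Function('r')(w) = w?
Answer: Mul(Rational(3, 583), Pow(3498, Rational(1, 2))) ≈ 0.30434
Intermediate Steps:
Function('X')(N) = Rational(54, 583) (Function('X')(N) = Mul(-54, Rational(-1, 583)) = Rational(54, 583))
Pow(Add(Function('r')(Mul(-42, Mul(Mul(-3, 0), 1))), Function('X')(-292)), Rational(1, 2)) = Pow(Add(Mul(-42, Mul(Mul(-3, 0), 1)), Rational(54, 583)), Rational(1, 2)) = Pow(Add(Mul(-42, Mul(0, 1)), Rational(54, 583)), Rational(1, 2)) = Pow(Add(Mul(-42, 0), Rational(54, 583)), Rational(1, 2)) = Pow(Add(0, Rational(54, 583)), Rational(1, 2)) = Pow(Rational(54, 583), Rational(1, 2)) = Mul(Rational(3, 583), Pow(3498, Rational(1, 2)))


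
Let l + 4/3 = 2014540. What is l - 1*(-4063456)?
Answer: 18233984/3 ≈ 6.0780e+6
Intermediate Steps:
l = 6043616/3 (l = -4/3 + 2014540 = 6043616/3 ≈ 2.0145e+6)
l - 1*(-4063456) = 6043616/3 - 1*(-4063456) = 6043616/3 + 4063456 = 18233984/3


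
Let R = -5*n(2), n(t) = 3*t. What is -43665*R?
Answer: 1309950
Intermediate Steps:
R = -30 (R = -15*2 = -5*6 = -30)
-43665*R = -43665*(-30) = 1309950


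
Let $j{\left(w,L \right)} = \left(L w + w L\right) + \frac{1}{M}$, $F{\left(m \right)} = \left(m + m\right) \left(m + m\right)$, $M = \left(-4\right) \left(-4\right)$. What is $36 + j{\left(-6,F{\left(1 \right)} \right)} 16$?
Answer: $-731$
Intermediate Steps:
$M = 16$
$F{\left(m \right)} = 4 m^{2}$ ($F{\left(m \right)} = 2 m 2 m = 4 m^{2}$)
$j{\left(w,L \right)} = \frac{1}{16} + 2 L w$ ($j{\left(w,L \right)} = \left(L w + w L\right) + \frac{1}{16} = \left(L w + L w\right) + \frac{1}{16} = 2 L w + \frac{1}{16} = \frac{1}{16} + 2 L w$)
$36 + j{\left(-6,F{\left(1 \right)} \right)} 16 = 36 + \left(\frac{1}{16} + 2 \cdot 4 \cdot 1^{2} \left(-6\right)\right) 16 = 36 + \left(\frac{1}{16} + 2 \cdot 4 \cdot 1 \left(-6\right)\right) 16 = 36 + \left(\frac{1}{16} + 2 \cdot 4 \left(-6\right)\right) 16 = 36 + \left(\frac{1}{16} - 48\right) 16 = 36 - 767 = -731$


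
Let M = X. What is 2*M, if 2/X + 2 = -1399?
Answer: -4/1401 ≈ -0.0028551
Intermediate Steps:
X = -2/1401 (X = 2/(-2 - 1399) = 2/(-1401) = 2*(-1/1401) = -2/1401 ≈ -0.0014276)
M = -2/1401 ≈ -0.0014276
2*M = 2*(-2/1401) = -4/1401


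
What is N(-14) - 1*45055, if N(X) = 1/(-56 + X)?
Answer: -3153851/70 ≈ -45055.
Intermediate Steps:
N(-14) - 1*45055 = 1/(-56 - 14) - 1*45055 = 1/(-70) - 45055 = -1/70 - 45055 = -3153851/70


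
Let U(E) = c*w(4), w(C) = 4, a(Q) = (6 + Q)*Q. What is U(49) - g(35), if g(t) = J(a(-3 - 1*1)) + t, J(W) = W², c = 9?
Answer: -63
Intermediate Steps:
a(Q) = Q*(6 + Q)
g(t) = 64 + t (g(t) = ((-3 - 1*1)*(6 + (-3 - 1*1)))² + t = ((-3 - 1)*(6 + (-3 - 1)))² + t = (-4*(6 - 4))² + t = (-4*2)² + t = (-8)² + t = 64 + t)
U(E) = 36 (U(E) = 9*4 = 36)
U(49) - g(35) = 36 - (64 + 35) = 36 - 1*99 = 36 - 99 = -63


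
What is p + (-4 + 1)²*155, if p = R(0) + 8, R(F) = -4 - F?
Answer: 1399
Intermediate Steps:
p = 4 (p = (-4 - 1*0) + 8 = (-4 + 0) + 8 = -4 + 8 = 4)
p + (-4 + 1)²*155 = 4 + (-4 + 1)²*155 = 4 + (-3)²*155 = 4 + 9*155 = 4 + 1395 = 1399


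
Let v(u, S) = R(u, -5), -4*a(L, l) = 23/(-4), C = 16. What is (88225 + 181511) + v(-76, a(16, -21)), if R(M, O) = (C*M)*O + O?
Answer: 275811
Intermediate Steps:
a(L, l) = 23/16 (a(L, l) = -23/(4*(-4)) = -23*(-1)/(4*4) = -1/4*(-23/4) = 23/16)
R(M, O) = O + 16*M*O (R(M, O) = (16*M)*O + O = 16*M*O + O = O + 16*M*O)
v(u, S) = -5 - 80*u (v(u, S) = -5*(1 + 16*u) = -5 - 80*u)
(88225 + 181511) + v(-76, a(16, -21)) = (88225 + 181511) + (-5 - 80*(-76)) = 269736 + (-5 + 6080) = 269736 + 6075 = 275811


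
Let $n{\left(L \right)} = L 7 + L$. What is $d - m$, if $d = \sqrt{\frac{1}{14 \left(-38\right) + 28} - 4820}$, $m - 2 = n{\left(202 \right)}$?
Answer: $-1618 + \frac{i \sqrt{34009934}}{84} \approx -1618.0 + 69.426 i$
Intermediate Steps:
$n{\left(L \right)} = 8 L$ ($n{\left(L \right)} = 7 L + L = 8 L$)
$m = 1618$ ($m = 2 + 8 \cdot 202 = 2 + 1616 = 1618$)
$d = \frac{i \sqrt{34009934}}{84}$ ($d = \sqrt{\frac{1}{-532 + 28} - 4820} = \sqrt{\frac{1}{-504} - 4820} = \sqrt{- \frac{1}{504} - 4820} = \sqrt{- \frac{2429281}{504}} = \frac{i \sqrt{34009934}}{84} \approx 69.426 i$)
$d - m = \frac{i \sqrt{34009934}}{84} - 1618 = -1618 + \frac{i \sqrt{34009934}}{84}$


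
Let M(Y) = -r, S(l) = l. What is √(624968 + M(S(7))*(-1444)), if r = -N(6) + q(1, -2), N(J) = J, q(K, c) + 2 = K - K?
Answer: 2*√153354 ≈ 783.21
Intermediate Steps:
q(K, c) = -2 (q(K, c) = -2 + (K - K) = -2 + 0 = -2)
r = -8 (r = -1*6 - 2 = -6 - 2 = -8)
M(Y) = 8 (M(Y) = -1*(-8) = 8)
√(624968 + M(S(7))*(-1444)) = √(624968 + 8*(-1444)) = √(624968 - 11552) = √613416 = 2*√153354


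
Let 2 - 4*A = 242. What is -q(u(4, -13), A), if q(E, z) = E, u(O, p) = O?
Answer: -4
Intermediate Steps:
A = -60 (A = ½ - ¼*242 = ½ - 121/2 = -60)
-q(u(4, -13), A) = -1*4 = -4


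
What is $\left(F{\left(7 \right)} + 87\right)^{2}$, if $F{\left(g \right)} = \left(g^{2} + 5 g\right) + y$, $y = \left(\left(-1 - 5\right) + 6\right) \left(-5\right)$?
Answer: $29241$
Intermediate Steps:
$y = 0$ ($y = \left(-6 + 6\right) \left(-5\right) = 0 \left(-5\right) = 0$)
$F{\left(g \right)} = g^{2} + 5 g$ ($F{\left(g \right)} = \left(g^{2} + 5 g\right) + 0 = g^{2} + 5 g$)
$\left(F{\left(7 \right)} + 87\right)^{2} = \left(7 \left(5 + 7\right) + 87\right)^{2} = \left(7 \cdot 12 + 87\right)^{2} = \left(84 + 87\right)^{2} = 171^{2} = 29241$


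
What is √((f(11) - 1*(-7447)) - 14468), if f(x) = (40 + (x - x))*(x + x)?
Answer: I*√6141 ≈ 78.365*I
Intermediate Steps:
f(x) = 80*x (f(x) = (40 + 0)*(2*x) = 40*(2*x) = 80*x)
√((f(11) - 1*(-7447)) - 14468) = √((80*11 - 1*(-7447)) - 14468) = √((880 + 7447) - 14468) = √(8327 - 14468) = √(-6141) = I*√6141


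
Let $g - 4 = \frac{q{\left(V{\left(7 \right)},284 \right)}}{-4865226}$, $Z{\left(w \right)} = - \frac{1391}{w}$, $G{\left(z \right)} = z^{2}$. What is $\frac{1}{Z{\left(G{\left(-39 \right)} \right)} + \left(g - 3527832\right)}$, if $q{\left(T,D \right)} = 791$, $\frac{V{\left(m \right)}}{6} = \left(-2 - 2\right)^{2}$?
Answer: $- \frac{189743814}{669383713413235} \approx -2.8346 \cdot 10^{-7}$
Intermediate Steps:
$V{\left(m \right)} = 96$ ($V{\left(m \right)} = 6 \left(-2 - 2\right)^{2} = 6 \left(-4\right)^{2} = 6 \cdot 16 = 96$)
$g = \frac{19460113}{4865226}$ ($g = 4 + \frac{791}{-4865226} = 4 + 791 \left(- \frac{1}{4865226}\right) = 4 - \frac{791}{4865226} = \frac{19460113}{4865226} \approx 3.9998$)
$\frac{1}{Z{\left(G{\left(-39 \right)} \right)} + \left(g - 3527832\right)} = \frac{1}{- \frac{1391}{\left(-39\right)^{2}} + \left(\frac{19460113}{4865226} - 3527832\right)} = \frac{1}{- \frac{1391}{1521} - \frac{17163680509919}{4865226}} = \frac{1}{\left(-1391\right) \frac{1}{1521} - \frac{17163680509919}{4865226}} = \frac{1}{- \frac{107}{117} - \frac{17163680509919}{4865226}} = \frac{1}{- \frac{669383713413235}{189743814}} = - \frac{189743814}{669383713413235}$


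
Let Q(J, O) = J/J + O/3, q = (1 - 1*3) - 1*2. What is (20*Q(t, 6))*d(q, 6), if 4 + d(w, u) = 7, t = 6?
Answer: 180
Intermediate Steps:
q = -4 (q = (1 - 3) - 2 = -2 - 2 = -4)
d(w, u) = 3 (d(w, u) = -4 + 7 = 3)
Q(J, O) = 1 + O/3 (Q(J, O) = 1 + O*(⅓) = 1 + O/3)
(20*Q(t, 6))*d(q, 6) = (20*(1 + (⅓)*6))*3 = (20*(1 + 2))*3 = (20*3)*3 = 60*3 = 180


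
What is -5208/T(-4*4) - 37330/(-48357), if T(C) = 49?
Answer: -35716298/338499 ≈ -105.51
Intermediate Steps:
-5208/T(-4*4) - 37330/(-48357) = -5208/49 - 37330/(-48357) = -5208*1/49 - 37330*(-1/48357) = -744/7 + 37330/48357 = -35716298/338499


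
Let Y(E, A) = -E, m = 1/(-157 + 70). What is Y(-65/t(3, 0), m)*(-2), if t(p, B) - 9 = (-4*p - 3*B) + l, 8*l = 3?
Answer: 1040/21 ≈ 49.524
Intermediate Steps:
l = 3/8 (l = (1/8)*3 = 3/8 ≈ 0.37500)
t(p, B) = 75/8 - 4*p - 3*B (t(p, B) = 9 + ((-4*p - 3*B) + 3/8) = 9 + (3/8 - 4*p - 3*B) = 75/8 - 4*p - 3*B)
m = -1/87 (m = 1/(-87) = -1/87 ≈ -0.011494)
Y(-65/t(3, 0), m)*(-2) = -(-65)/(75/8 - 4*3 - 3*0)*(-2) = -(-65)/(75/8 - 12 + 0)*(-2) = -(-65)/(-21/8)*(-2) = -(-65)*(-8)/21*(-2) = -1*520/21*(-2) = -520/21*(-2) = 1040/21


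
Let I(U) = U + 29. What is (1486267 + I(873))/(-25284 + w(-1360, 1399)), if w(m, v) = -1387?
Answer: -9981/179 ≈ -55.760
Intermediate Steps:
I(U) = 29 + U
(1486267 + I(873))/(-25284 + w(-1360, 1399)) = (1486267 + (29 + 873))/(-25284 - 1387) = (1486267 + 902)/(-26671) = 1487169*(-1/26671) = -9981/179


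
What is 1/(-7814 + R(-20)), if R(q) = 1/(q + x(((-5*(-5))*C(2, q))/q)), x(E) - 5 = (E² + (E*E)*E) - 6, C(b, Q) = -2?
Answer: -7/54690 ≈ -0.00012799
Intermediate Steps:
x(E) = -1 + E² + E³ (x(E) = 5 + ((E² + (E*E)*E) - 6) = 5 + ((E² + E²*E) - 6) = 5 + ((E² + E³) - 6) = 5 + (-6 + E² + E³) = -1 + E² + E³)
R(q) = 1/(-1 + q - 125000/q³ + 2500/q²) (R(q) = 1/(q + (-1 + ((-5*(-5)*(-2))/q)² + ((-5*(-5)*(-2))/q)³)) = 1/(q + (-1 + ((25*(-2))/q)² + ((25*(-2))/q)³)) = 1/(q + (-1 + (-50/q)² + (-50/q)³)) = 1/(q + (-1 + 2500/q² - 125000/q³)) = 1/(q + (-1 - 125000/q³ + 2500/q²)) = 1/(-1 + q - 125000/q³ + 2500/q²))
1/(-7814 + R(-20)) = 1/(-7814 + (-20)³/(-125000 + (-20)⁴ - 1*(-20)³ + 2500*(-20))) = 1/(-7814 - 8000/(-125000 + 160000 - 1*(-8000) - 50000)) = 1/(-7814 - 8000/(-125000 + 160000 + 8000 - 50000)) = 1/(-7814 - 8000/(-7000)) = 1/(-7814 - 8000*(-1/7000)) = 1/(-7814 + 8/7) = 1/(-54690/7) = -7/54690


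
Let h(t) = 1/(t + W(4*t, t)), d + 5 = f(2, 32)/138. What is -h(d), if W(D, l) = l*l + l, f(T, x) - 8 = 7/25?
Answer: -2500/36309 ≈ -0.068853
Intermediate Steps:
f(T, x) = 207/25 (f(T, x) = 8 + 7/25 = 207/25)
d = -247/50 (d = -5 + (207/25)/138 = -5 + (207/25)*(1/138) = -5 + 3/50 = -247/50 ≈ -4.9400)
W(D, l) = l + l² (W(D, l) = l² + l = l + l²)
h(t) = 1/(t + t*(1 + t))
-h(d) = -1/((-247/50)*(2 - 247/50)) = -(-50)/(247*(-147/50)) = -(-50)*(-50)/(247*147) = -1*2500/36309 = -2500/36309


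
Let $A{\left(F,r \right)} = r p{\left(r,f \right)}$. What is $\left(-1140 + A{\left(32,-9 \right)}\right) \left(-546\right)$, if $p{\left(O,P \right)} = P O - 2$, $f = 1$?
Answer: $568386$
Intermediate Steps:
$p{\left(O,P \right)} = -2 + O P$ ($p{\left(O,P \right)} = O P - 2 = -2 + O P$)
$A{\left(F,r \right)} = r \left(-2 + r\right)$ ($A{\left(F,r \right)} = r \left(-2 + r 1\right) = r \left(-2 + r\right)$)
$\left(-1140 + A{\left(32,-9 \right)}\right) \left(-546\right) = \left(-1140 - 9 \left(-2 - 9\right)\right) \left(-546\right) = \left(-1140 - -99\right) \left(-546\right) = \left(-1140 + 99\right) \left(-546\right) = \left(-1041\right) \left(-546\right) = 568386$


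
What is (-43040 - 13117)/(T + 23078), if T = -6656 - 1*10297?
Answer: -56157/6125 ≈ -9.1685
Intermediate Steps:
T = -16953 (T = -6656 - 10297 = -16953)
(-43040 - 13117)/(T + 23078) = (-43040 - 13117)/(-16953 + 23078) = -56157/6125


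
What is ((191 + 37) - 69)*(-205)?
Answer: -32595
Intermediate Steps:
((191 + 37) - 69)*(-205) = (228 - 69)*(-205) = 159*(-205) = -32595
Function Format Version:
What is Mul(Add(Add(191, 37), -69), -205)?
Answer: -32595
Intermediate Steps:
Mul(Add(Add(191, 37), -69), -205) = Mul(Add(228, -69), -205) = Mul(159, -205) = -32595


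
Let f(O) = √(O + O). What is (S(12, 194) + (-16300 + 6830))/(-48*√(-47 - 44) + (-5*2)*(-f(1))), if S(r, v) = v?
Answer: -4638/(5*√2 - 24*I*√91) ≈ -0.62508 - 20.239*I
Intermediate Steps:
f(O) = √2*√O (f(O) = √(2*O) = √2*√O)
(S(12, 194) + (-16300 + 6830))/(-48*√(-47 - 44) + (-5*2)*(-f(1))) = (194 + (-16300 + 6830))/(-48*√(-47 - 44) + (-5*2)*(-√2*√1)) = (194 - 9470)/(-48*I*√91 - (-10)*√2*1) = -9276/(-48*I*√91 - (-10)*√2) = -9276/(-48*I*√91 + 10*√2) = -9276/(10*√2 - 48*I*√91)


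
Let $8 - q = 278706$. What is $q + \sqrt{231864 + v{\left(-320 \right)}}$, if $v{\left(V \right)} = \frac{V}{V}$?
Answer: $-278698 + \sqrt{231865} \approx -2.7822 \cdot 10^{5}$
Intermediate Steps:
$v{\left(V \right)} = 1$
$q = -278698$ ($q = 8 - 278706 = -278698$)
$q + \sqrt{231864 + v{\left(-320 \right)}} = -278698 + \sqrt{231864 + 1} = -278698 + \sqrt{231865}$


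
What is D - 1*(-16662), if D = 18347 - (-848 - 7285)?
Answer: 43142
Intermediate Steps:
D = 26480 (D = 18347 - 1*(-8133) = 18347 + 8133 = 26480)
D - 1*(-16662) = 26480 - 1*(-16662) = 26480 + 16662 = 43142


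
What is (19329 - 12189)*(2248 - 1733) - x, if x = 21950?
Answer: 3655150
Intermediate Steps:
(19329 - 12189)*(2248 - 1733) - x = (19329 - 12189)*(2248 - 1733) - 1*21950 = 7140*515 - 21950 = 3677100 - 21950 = 3655150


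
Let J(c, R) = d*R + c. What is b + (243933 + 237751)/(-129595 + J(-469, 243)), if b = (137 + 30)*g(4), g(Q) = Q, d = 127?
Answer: 65785920/99203 ≈ 663.14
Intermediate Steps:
J(c, R) = c + 127*R (J(c, R) = 127*R + c = c + 127*R)
b = 668 (b = (137 + 30)*4 = 167*4 = 668)
b + (243933 + 237751)/(-129595 + J(-469, 243)) = 668 + (243933 + 237751)/(-129595 + (-469 + 127*243)) = 668 + 481684/(-129595 + (-469 + 30861)) = 668 + 481684/(-129595 + 30392) = 668 + 481684/(-99203) = 668 + 481684*(-1/99203) = 668 - 481684/99203 = 65785920/99203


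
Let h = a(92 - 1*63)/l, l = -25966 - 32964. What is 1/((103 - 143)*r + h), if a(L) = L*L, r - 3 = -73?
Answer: 58930/165003159 ≈ 0.00035714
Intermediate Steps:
r = -70 (r = 3 - 73 = -70)
l = -58930
a(L) = L²
h = -841/58930 (h = (92 - 1*63)²/(-58930) = (92 - 63)²*(-1/58930) = 29²*(-1/58930) = 841*(-1/58930) = -841/58930 ≈ -0.014271)
1/((103 - 143)*r + h) = 1/((103 - 143)*(-70) - 841/58930) = 1/(-40*(-70) - 841/58930) = 1/(2800 - 841/58930) = 1/(165003159/58930) = 58930/165003159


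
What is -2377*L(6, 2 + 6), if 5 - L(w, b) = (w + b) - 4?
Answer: 11885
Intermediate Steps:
L(w, b) = 9 - b - w (L(w, b) = 5 - ((w + b) - 4) = 5 - ((b + w) - 4) = 5 - (-4 + b + w) = 5 + (4 - b - w) = 9 - b - w)
-2377*L(6, 2 + 6) = -2377*(9 - (2 + 6) - 1*6) = -2377*(9 - 1*8 - 6) = -2377*(9 - 8 - 6) = -2377*(-5) = 11885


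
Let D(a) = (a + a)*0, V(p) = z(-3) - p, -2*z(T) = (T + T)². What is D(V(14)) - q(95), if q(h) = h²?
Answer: -9025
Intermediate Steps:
z(T) = -2*T² (z(T) = -(T + T)²/2 = -4*T²/2 = -2*T²)
V(p) = -18 - p (V(p) = -2*(-3)² - p = -2*9 - p = -18 - p)
D(a) = 0 (D(a) = (2*a)*0 = 0)
D(V(14)) - q(95) = 0 - 1*95² = 0 - 1*9025 = 0 - 9025 = -9025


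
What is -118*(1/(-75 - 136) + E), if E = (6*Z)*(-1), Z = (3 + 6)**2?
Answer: 12100546/211 ≈ 57349.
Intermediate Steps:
Z = 81 (Z = 9**2 = 81)
E = -486 (E = (6*81)*(-1) = 486*(-1) = -486)
-118*(1/(-75 - 136) + E) = -118*(1/(-75 - 136) - 486) = -118*(1/(-211) - 486) = -118*(-1/211 - 486) = -118*(-102547/211) = 12100546/211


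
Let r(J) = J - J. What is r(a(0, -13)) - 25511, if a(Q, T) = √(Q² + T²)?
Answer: -25511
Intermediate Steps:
r(J) = 0
r(a(0, -13)) - 25511 = 0 - 25511 = -25511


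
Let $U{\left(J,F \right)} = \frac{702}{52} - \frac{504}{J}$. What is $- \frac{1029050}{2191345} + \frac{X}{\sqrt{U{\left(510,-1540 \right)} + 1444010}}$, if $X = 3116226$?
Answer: $- \frac{205810}{438269} + \frac{3116226 \sqrt{41732250590}}{245483827} \approx 2592.8$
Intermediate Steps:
$U{\left(J,F \right)} = \frac{27}{2} - \frac{504}{J}$ ($U{\left(J,F \right)} = 702 \cdot \frac{1}{52} - \frac{504}{J} = \frac{27}{2} - \frac{504}{J}$)
$- \frac{1029050}{2191345} + \frac{X}{\sqrt{U{\left(510,-1540 \right)} + 1444010}} = - \frac{1029050}{2191345} + \frac{3116226}{\sqrt{\left(\frac{27}{2} - \frac{504}{510}\right) + 1444010}} = \left(-1029050\right) \frac{1}{2191345} + \frac{3116226}{\sqrt{\left(\frac{27}{2} - \frac{84}{85}\right) + 1444010}} = - \frac{205810}{438269} + \frac{3116226}{\sqrt{\left(\frac{27}{2} - \frac{84}{85}\right) + 1444010}} = - \frac{205810}{438269} + \frac{3116226}{\sqrt{\frac{2127}{170} + 1444010}} = - \frac{205810}{438269} + \frac{3116226}{\sqrt{\frac{245483827}{170}}} = - \frac{205810}{438269} + \frac{3116226}{\frac{1}{170} \sqrt{41732250590}} = - \frac{205810}{438269} + 3116226 \frac{\sqrt{41732250590}}{245483827} = - \frac{205810}{438269} + \frac{3116226 \sqrt{41732250590}}{245483827}$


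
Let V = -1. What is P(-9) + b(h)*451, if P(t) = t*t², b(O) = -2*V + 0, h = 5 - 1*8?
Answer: 173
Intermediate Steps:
h = -3 (h = 5 - 8 = -3)
b(O) = 2 (b(O) = -2*(-1) + 0 = 2 + 0 = 2)
P(t) = t³
P(-9) + b(h)*451 = (-9)³ + 2*451 = -729 + 902 = 173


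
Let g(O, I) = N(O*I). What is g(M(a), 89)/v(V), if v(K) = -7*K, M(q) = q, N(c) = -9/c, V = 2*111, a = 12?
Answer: 1/184408 ≈ 5.4228e-6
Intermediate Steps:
V = 222
g(O, I) = -9/(I*O) (g(O, I) = -9*1/(I*O) = -9/(I*O))
g(M(a), 89)/v(V) = (-9/(89*12))/((-7*222)) = -9*1/89*1/12/(-1554) = -3/356*(-1/1554) = 1/184408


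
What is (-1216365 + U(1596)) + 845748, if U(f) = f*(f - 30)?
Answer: 2128719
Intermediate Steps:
U(f) = f*(-30 + f)
(-1216365 + U(1596)) + 845748 = (-1216365 + 1596*(-30 + 1596)) + 845748 = (-1216365 + 1596*1566) + 845748 = (-1216365 + 2499336) + 845748 = 1282971 + 845748 = 2128719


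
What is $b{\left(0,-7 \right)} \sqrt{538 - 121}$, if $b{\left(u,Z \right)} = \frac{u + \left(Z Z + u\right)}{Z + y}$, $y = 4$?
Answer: $- \frac{49 \sqrt{417}}{3} \approx -333.54$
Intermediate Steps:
$b{\left(u,Z \right)} = \frac{Z^{2} + 2 u}{4 + Z}$ ($b{\left(u,Z \right)} = \frac{u + \left(Z Z + u\right)}{Z + 4} = \frac{u + \left(Z^{2} + u\right)}{4 + Z} = \frac{u + \left(u + Z^{2}\right)}{4 + Z} = \frac{Z^{2} + 2 u}{4 + Z}$)
$b{\left(0,-7 \right)} \sqrt{538 - 121} = \frac{\left(-7\right)^{2} + 2 \cdot 0}{4 - 7} \sqrt{538 - 121} = \frac{49 + 0}{-3} \sqrt{417} = \left(- \frac{1}{3}\right) 49 \sqrt{417} = - \frac{49 \sqrt{417}}{3}$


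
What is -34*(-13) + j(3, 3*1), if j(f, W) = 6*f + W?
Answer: 463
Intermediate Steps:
j(f, W) = W + 6*f
-34*(-13) + j(3, 3*1) = -34*(-13) + (3*1 + 6*3) = 442 + (3 + 18) = 442 + 21 = 463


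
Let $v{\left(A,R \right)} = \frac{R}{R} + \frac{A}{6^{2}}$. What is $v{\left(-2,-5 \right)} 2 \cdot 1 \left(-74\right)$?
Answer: $- \frac{1258}{9} \approx -139.78$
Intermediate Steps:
$v{\left(A,R \right)} = 1 + \frac{A}{36}$
$v{\left(-2,-5 \right)} 2 \cdot 1 \left(-74\right) = \left(1 + \frac{1}{36} \left(-2\right)\right) 2 \cdot 1 \left(-74\right) = \left(1 - \frac{1}{18}\right) 2 \cdot 1 \left(-74\right) = \frac{17}{18} \cdot 2 \cdot 1 \left(-74\right) = \frac{17}{9} \cdot 1 \left(-74\right) = \frac{17}{9} \left(-74\right) = - \frac{1258}{9}$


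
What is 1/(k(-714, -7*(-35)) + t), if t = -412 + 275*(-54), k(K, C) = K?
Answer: -1/15976 ≈ -6.2594e-5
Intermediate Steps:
t = -15262 (t = -412 - 14850 = -15262)
1/(k(-714, -7*(-35)) + t) = 1/(-714 - 15262) = 1/(-15976) = -1/15976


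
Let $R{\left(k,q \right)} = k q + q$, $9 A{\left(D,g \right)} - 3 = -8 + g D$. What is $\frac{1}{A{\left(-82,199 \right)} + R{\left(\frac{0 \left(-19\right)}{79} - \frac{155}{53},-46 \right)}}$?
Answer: $- \frac{159}{274297} \approx -0.00057966$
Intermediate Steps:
$A{\left(D,g \right)} = - \frac{5}{9} + \frac{D g}{9}$ ($A{\left(D,g \right)} = \frac{1}{3} + \frac{-8 + g D}{9} = \frac{1}{3} + \frac{-8 + D g}{9} = \frac{1}{3} + \left(- \frac{8}{9} + \frac{D g}{9}\right) = - \frac{5}{9} + \frac{D g}{9}$)
$R{\left(k,q \right)} = q + k q$
$\frac{1}{A{\left(-82,199 \right)} + R{\left(\frac{0 \left(-19\right)}{79} - \frac{155}{53},-46 \right)}} = \frac{1}{\left(- \frac{5}{9} + \frac{1}{9} \left(-82\right) 199\right) - 46 \left(1 - \left(\frac{155}{53} - \frac{0 \left(-19\right)}{79}\right)\right)} = \frac{1}{\left(- \frac{5}{9} - \frac{16318}{9}\right) - 46 \left(1 + \left(0 \cdot \frac{1}{79} - \frac{155}{53}\right)\right)} = \frac{1}{- \frac{5441}{3} - 46 \left(1 + \left(0 - \frac{155}{53}\right)\right)} = \frac{1}{- \frac{5441}{3} - 46 \left(1 - \frac{155}{53}\right)} = \frac{1}{- \frac{5441}{3} - - \frac{4692}{53}} = \frac{1}{- \frac{5441}{3} + \frac{4692}{53}} = \frac{1}{- \frac{274297}{159}} = - \frac{159}{274297}$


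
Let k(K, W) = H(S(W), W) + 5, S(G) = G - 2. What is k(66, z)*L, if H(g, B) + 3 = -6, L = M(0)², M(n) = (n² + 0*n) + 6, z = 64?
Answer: -144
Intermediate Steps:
M(n) = 6 + n² (M(n) = (n² + 0) + 6 = n² + 6 = 6 + n²)
S(G) = -2 + G
L = 36 (L = (6 + 0²)² = (6 + 0)² = 6² = 36)
H(g, B) = -9 (H(g, B) = -3 - 6 = -9)
k(K, W) = -4 (k(K, W) = -9 + 5 = -4)
k(66, z)*L = -4*36 = -144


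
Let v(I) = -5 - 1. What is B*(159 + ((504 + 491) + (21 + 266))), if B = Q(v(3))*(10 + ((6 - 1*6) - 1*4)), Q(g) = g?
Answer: -51876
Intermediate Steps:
v(I) = -6
B = -36 (B = -6*(10 + ((6 - 1*6) - 1*4)) = -6*(10 + ((6 - 6) - 4)) = -6*(10 + (0 - 4)) = -6*(10 - 4) = -6*6 = -36)
B*(159 + ((504 + 491) + (21 + 266))) = -36*(159 + ((504 + 491) + (21 + 266))) = -36*(159 + (995 + 287)) = -36*(159 + 1282) = -36*1441 = -51876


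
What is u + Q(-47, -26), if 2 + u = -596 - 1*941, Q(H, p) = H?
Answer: -1586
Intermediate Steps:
u = -1539 (u = -2 + (-596 - 1*941) = -2 + (-596 - 941) = -2 - 1537 = -1539)
u + Q(-47, -26) = -1539 - 47 = -1586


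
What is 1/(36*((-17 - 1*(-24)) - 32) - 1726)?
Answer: -1/2626 ≈ -0.00038081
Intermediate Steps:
1/(36*((-17 - 1*(-24)) - 32) - 1726) = 1/(36*((-17 + 24) - 32) - 1726) = 1/(36*(7 - 32) - 1726) = 1/(36*(-25) - 1726) = 1/(-900 - 1726) = 1/(-2626) = -1/2626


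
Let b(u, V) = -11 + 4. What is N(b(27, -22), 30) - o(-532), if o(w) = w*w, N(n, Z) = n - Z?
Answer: -283061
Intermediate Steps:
b(u, V) = -7
o(w) = w²
N(b(27, -22), 30) - o(-532) = (-7 - 1*30) - 1*(-532)² = (-7 - 30) - 1*283024 = -37 - 283024 = -283061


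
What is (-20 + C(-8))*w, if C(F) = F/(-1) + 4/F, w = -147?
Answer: 3675/2 ≈ 1837.5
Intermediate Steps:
C(F) = -F + 4/F (C(F) = F*(-1) + 4/F = -F + 4/F)
(-20 + C(-8))*w = (-20 + (-1*(-8) + 4/(-8)))*(-147) = (-20 + (8 + 4*(-⅛)))*(-147) = (-20 + (8 - ½))*(-147) = (-20 + 15/2)*(-147) = -25/2*(-147) = 3675/2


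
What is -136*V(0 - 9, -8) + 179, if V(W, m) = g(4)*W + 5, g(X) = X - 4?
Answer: -501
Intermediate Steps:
g(X) = -4 + X
V(W, m) = 5 (V(W, m) = (-4 + 4)*W + 5 = 0*W + 5 = 0 + 5 = 5)
-136*V(0 - 9, -8) + 179 = -136*5 + 179 = -680 + 179 = -501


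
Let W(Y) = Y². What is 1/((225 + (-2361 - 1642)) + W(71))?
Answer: 1/1263 ≈ 0.00079177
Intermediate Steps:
1/((225 + (-2361 - 1642)) + W(71)) = 1/((225 + (-2361 - 1642)) + 71²) = 1/((225 - 4003) + 5041) = 1/(-3778 + 5041) = 1/1263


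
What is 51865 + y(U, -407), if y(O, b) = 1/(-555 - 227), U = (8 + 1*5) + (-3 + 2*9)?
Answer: 40558429/782 ≈ 51865.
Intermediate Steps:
U = 28 (U = (8 + 5) + (-3 + 18) = 13 + 15 = 28)
y(O, b) = -1/782 (y(O, b) = 1/(-782) = -1/782)
51865 + y(U, -407) = 51865 - 1/782 = 40558429/782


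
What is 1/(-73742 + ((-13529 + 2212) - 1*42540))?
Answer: -1/127599 ≈ -7.8371e-6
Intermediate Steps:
1/(-73742 + ((-13529 + 2212) - 1*42540)) = 1/(-73742 + (-11317 - 42540)) = 1/(-73742 - 53857) = 1/(-127599) = -1/127599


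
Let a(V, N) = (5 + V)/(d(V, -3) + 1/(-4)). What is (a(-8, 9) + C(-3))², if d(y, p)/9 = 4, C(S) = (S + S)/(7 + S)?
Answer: 205209/81796 ≈ 2.5088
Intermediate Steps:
C(S) = 2*S/(7 + S) (C(S) = (2*S)/(7 + S) = 2*S/(7 + S))
d(y, p) = 36 (d(y, p) = 9*4 = 36)
a(V, N) = 20/143 + 4*V/143 (a(V, N) = (5 + V)/(36 + 1/(-4)) = (5 + V)/(36 - ¼) = (5 + V)/(143/4) = (5 + V)*(4/143) = 20/143 + 4*V/143)
(a(-8, 9) + C(-3))² = ((20/143 + (4/143)*(-8)) + 2*(-3)/(7 - 3))² = ((20/143 - 32/143) + 2*(-3)/4)² = (-12/143 + 2*(-3)*(¼))² = (-12/143 - 3/2)² = (-453/286)² = 205209/81796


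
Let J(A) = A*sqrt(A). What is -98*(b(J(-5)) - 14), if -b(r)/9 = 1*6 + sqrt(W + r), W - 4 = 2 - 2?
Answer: 6664 + 882*sqrt(4 - 5*I*sqrt(5)) ≈ 9148.9 - 1750.1*I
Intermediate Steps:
W = 4 (W = 4 + (2 - 2) = 4 + 0 = 4)
J(A) = A**(3/2)
b(r) = -54 - 9*sqrt(4 + r) (b(r) = -9*(1*6 + sqrt(4 + r)) = -9*(6 + sqrt(4 + r)) = -54 - 9*sqrt(4 + r))
-98*(b(J(-5)) - 14) = -98*((-54 - 9*sqrt(4 + (-5)**(3/2))) - 14) = -98*((-54 - 9*sqrt(4 - 5*I*sqrt(5))) - 14) = -98*(-68 - 9*sqrt(4 - 5*I*sqrt(5))) = 6664 + 882*sqrt(4 - 5*I*sqrt(5))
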